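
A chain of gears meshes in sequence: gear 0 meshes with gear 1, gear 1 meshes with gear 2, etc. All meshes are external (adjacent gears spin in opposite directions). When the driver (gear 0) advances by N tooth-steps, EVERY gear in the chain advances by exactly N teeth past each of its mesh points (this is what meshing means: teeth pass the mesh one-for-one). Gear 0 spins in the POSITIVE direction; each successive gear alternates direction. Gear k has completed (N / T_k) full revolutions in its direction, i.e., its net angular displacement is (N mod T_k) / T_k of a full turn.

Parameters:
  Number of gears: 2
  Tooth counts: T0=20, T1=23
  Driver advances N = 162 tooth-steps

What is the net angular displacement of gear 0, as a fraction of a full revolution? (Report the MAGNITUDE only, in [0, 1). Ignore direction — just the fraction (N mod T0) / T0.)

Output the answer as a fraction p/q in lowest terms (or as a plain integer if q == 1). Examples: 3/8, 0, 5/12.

Answer: 1/10

Derivation:
Chain of 2 gears, tooth counts: [20, 23]
  gear 0: T0=20, direction=positive, advance = 162 mod 20 = 2 teeth = 2/20 turn
  gear 1: T1=23, direction=negative, advance = 162 mod 23 = 1 teeth = 1/23 turn
Gear 0: 162 mod 20 = 2
Fraction = 2 / 20 = 1/10 (gcd(2,20)=2) = 1/10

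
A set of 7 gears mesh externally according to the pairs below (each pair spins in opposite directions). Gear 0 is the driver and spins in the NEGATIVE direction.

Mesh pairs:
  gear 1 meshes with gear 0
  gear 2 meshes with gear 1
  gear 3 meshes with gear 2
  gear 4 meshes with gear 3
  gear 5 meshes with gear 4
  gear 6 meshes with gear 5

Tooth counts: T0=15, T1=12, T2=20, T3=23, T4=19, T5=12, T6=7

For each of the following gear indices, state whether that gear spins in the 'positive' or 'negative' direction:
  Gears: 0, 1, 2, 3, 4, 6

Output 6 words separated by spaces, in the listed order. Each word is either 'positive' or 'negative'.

Answer: negative positive negative positive negative negative

Derivation:
Gear 0 (driver): negative (depth 0)
  gear 1: meshes with gear 0 -> depth 1 -> positive (opposite of gear 0)
  gear 2: meshes with gear 1 -> depth 2 -> negative (opposite of gear 1)
  gear 3: meshes with gear 2 -> depth 3 -> positive (opposite of gear 2)
  gear 4: meshes with gear 3 -> depth 4 -> negative (opposite of gear 3)
  gear 5: meshes with gear 4 -> depth 5 -> positive (opposite of gear 4)
  gear 6: meshes with gear 5 -> depth 6 -> negative (opposite of gear 5)
Queried indices 0, 1, 2, 3, 4, 6 -> negative, positive, negative, positive, negative, negative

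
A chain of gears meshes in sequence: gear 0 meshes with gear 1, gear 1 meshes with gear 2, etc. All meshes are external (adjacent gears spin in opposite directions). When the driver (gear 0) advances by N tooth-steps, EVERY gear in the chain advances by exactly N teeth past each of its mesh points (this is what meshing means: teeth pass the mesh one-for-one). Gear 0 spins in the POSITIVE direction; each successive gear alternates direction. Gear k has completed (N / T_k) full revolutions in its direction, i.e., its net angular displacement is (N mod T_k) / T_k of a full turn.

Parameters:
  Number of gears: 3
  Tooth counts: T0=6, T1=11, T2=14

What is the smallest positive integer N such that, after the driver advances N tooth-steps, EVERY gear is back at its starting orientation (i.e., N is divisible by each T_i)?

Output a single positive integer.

Gear k returns to start when N is a multiple of T_k.
All gears at start simultaneously when N is a common multiple of [6, 11, 14]; the smallest such N is lcm(6, 11, 14).
Start: lcm = T0 = 6
Fold in T1=11: gcd(6, 11) = 1; lcm(6, 11) = 6 * 11 / 1 = 66 / 1 = 66
Fold in T2=14: gcd(66, 14) = 2; lcm(66, 14) = 66 * 14 / 2 = 924 / 2 = 462
Full cycle length = 462

Answer: 462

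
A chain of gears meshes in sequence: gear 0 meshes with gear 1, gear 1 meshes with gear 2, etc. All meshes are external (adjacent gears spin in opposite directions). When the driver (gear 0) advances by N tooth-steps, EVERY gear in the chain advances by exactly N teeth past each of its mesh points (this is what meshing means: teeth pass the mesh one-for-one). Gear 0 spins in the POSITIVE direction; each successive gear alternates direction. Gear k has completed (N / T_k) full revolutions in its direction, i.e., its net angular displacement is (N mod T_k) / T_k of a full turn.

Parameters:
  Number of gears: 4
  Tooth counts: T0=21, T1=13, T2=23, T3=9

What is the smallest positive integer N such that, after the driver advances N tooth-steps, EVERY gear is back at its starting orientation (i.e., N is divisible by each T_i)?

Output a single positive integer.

Answer: 18837

Derivation:
Gear k returns to start when N is a multiple of T_k.
All gears at start simultaneously when N is a common multiple of [21, 13, 23, 9]; the smallest such N is lcm(21, 13, 23, 9).
Start: lcm = T0 = 21
Fold in T1=13: gcd(21, 13) = 1; lcm(21, 13) = 21 * 13 / 1 = 273 / 1 = 273
Fold in T2=23: gcd(273, 23) = 1; lcm(273, 23) = 273 * 23 / 1 = 6279 / 1 = 6279
Fold in T3=9: gcd(6279, 9) = 3; lcm(6279, 9) = 6279 * 9 / 3 = 56511 / 3 = 18837
Full cycle length = 18837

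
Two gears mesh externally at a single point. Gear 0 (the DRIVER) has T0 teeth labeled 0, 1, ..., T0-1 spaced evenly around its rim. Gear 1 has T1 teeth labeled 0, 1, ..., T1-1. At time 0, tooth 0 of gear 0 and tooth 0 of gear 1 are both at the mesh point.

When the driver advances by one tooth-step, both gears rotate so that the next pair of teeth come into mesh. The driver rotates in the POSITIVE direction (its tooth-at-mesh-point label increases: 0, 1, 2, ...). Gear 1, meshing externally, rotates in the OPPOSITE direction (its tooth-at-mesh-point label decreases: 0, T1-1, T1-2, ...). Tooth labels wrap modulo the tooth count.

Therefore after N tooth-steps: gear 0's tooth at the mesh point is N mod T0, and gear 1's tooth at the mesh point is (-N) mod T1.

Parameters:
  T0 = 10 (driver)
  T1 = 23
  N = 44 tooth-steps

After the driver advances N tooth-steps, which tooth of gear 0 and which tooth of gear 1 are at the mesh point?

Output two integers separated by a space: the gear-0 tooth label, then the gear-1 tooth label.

Answer: 4 2

Derivation:
Gear 0 (driver, T0=10): tooth at mesh = N mod T0
  44 = 4 * 10 + 4, so 44 mod 10 = 4
  gear 0 tooth = 4
Gear 1 (driven, T1=23): tooth at mesh = (-N) mod T1
  44 = 1 * 23 + 21, so 44 mod 23 = 21
  (-44) mod 23 = (-21) mod 23 = 23 - 21 = 2
Mesh after 44 steps: gear-0 tooth 4 meets gear-1 tooth 2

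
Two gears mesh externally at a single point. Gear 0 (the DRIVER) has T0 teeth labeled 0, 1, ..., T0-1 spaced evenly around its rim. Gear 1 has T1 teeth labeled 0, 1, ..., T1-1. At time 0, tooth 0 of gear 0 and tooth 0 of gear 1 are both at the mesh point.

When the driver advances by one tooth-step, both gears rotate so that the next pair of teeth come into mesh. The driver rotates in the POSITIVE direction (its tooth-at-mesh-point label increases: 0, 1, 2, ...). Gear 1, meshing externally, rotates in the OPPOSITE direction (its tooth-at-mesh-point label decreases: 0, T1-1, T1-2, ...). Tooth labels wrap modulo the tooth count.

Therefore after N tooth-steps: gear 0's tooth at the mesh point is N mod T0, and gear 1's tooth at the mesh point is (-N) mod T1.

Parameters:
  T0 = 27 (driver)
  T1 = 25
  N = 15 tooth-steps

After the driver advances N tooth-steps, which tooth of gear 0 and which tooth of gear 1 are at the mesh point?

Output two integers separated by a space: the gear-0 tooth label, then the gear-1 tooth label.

Answer: 15 10

Derivation:
Gear 0 (driver, T0=27): tooth at mesh = N mod T0
  15 = 0 * 27 + 15, so 15 mod 27 = 15
  gear 0 tooth = 15
Gear 1 (driven, T1=25): tooth at mesh = (-N) mod T1
  15 = 0 * 25 + 15, so 15 mod 25 = 15
  (-15) mod 25 = (-15) mod 25 = 25 - 15 = 10
Mesh after 15 steps: gear-0 tooth 15 meets gear-1 tooth 10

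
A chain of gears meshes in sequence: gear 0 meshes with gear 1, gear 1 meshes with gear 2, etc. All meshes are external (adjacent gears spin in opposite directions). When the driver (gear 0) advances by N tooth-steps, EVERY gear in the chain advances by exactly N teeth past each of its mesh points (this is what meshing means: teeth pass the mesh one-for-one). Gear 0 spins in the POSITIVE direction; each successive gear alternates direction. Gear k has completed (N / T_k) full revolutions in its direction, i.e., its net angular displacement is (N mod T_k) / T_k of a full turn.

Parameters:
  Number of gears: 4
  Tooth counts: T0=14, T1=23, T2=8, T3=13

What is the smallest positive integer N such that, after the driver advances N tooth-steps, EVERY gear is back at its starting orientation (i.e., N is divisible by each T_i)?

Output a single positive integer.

Answer: 16744

Derivation:
Gear k returns to start when N is a multiple of T_k.
All gears at start simultaneously when N is a common multiple of [14, 23, 8, 13]; the smallest such N is lcm(14, 23, 8, 13).
Start: lcm = T0 = 14
Fold in T1=23: gcd(14, 23) = 1; lcm(14, 23) = 14 * 23 / 1 = 322 / 1 = 322
Fold in T2=8: gcd(322, 8) = 2; lcm(322, 8) = 322 * 8 / 2 = 2576 / 2 = 1288
Fold in T3=13: gcd(1288, 13) = 1; lcm(1288, 13) = 1288 * 13 / 1 = 16744 / 1 = 16744
Full cycle length = 16744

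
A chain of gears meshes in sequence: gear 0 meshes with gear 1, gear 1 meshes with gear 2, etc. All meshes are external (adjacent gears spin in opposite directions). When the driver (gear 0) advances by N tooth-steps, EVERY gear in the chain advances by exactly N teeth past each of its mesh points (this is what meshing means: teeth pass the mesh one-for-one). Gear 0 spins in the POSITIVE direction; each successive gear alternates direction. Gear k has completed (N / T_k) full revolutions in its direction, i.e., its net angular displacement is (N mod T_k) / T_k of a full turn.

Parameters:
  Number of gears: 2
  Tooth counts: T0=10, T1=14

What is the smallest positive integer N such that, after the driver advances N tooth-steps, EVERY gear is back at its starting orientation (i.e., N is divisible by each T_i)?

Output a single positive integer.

Gear k returns to start when N is a multiple of T_k.
All gears at start simultaneously when N is a common multiple of [10, 14]; the smallest such N is lcm(10, 14).
Start: lcm = T0 = 10
Fold in T1=14: gcd(10, 14) = 2; lcm(10, 14) = 10 * 14 / 2 = 140 / 2 = 70
Full cycle length = 70

Answer: 70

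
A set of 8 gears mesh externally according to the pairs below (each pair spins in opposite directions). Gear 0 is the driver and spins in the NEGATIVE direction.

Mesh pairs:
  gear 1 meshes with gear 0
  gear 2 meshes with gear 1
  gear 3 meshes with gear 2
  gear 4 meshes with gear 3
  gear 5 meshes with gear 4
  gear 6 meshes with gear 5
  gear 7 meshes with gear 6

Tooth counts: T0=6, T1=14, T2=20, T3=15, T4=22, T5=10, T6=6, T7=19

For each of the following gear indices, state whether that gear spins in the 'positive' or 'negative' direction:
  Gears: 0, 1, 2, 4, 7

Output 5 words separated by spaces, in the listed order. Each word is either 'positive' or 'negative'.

Answer: negative positive negative negative positive

Derivation:
Gear 0 (driver): negative (depth 0)
  gear 1: meshes with gear 0 -> depth 1 -> positive (opposite of gear 0)
  gear 2: meshes with gear 1 -> depth 2 -> negative (opposite of gear 1)
  gear 3: meshes with gear 2 -> depth 3 -> positive (opposite of gear 2)
  gear 4: meshes with gear 3 -> depth 4 -> negative (opposite of gear 3)
  gear 5: meshes with gear 4 -> depth 5 -> positive (opposite of gear 4)
  gear 6: meshes with gear 5 -> depth 6 -> negative (opposite of gear 5)
  gear 7: meshes with gear 6 -> depth 7 -> positive (opposite of gear 6)
Queried indices 0, 1, 2, 4, 7 -> negative, positive, negative, negative, positive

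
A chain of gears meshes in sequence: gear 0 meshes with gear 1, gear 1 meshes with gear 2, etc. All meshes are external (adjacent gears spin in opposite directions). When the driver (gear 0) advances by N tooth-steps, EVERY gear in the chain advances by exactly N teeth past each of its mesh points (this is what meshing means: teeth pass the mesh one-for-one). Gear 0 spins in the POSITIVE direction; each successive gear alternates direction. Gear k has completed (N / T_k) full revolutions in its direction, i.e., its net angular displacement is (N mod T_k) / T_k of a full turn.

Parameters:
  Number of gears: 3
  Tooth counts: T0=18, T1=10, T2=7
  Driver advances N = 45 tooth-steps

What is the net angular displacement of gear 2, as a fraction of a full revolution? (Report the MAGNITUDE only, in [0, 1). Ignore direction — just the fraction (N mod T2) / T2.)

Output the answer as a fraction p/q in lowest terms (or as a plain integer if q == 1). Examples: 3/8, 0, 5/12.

Answer: 3/7

Derivation:
Chain of 3 gears, tooth counts: [18, 10, 7]
  gear 0: T0=18, direction=positive, advance = 45 mod 18 = 9 teeth = 9/18 turn
  gear 1: T1=10, direction=negative, advance = 45 mod 10 = 5 teeth = 5/10 turn
  gear 2: T2=7, direction=positive, advance = 45 mod 7 = 3 teeth = 3/7 turn
Gear 2: 45 mod 7 = 3
Fraction = 3 / 7 = 3/7 (gcd(3,7)=1) = 3/7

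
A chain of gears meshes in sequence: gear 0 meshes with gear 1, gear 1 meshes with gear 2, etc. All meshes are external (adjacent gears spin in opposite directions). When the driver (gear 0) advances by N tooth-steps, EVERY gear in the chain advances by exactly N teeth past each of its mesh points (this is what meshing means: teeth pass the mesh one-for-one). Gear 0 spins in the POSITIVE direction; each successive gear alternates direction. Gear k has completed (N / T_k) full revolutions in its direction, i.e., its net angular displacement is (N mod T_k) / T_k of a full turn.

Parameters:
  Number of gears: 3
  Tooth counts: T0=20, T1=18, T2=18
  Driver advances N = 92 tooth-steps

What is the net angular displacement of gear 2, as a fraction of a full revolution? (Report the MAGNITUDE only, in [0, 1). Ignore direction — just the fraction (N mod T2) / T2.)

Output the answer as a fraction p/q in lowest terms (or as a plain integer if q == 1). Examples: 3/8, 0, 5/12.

Chain of 3 gears, tooth counts: [20, 18, 18]
  gear 0: T0=20, direction=positive, advance = 92 mod 20 = 12 teeth = 12/20 turn
  gear 1: T1=18, direction=negative, advance = 92 mod 18 = 2 teeth = 2/18 turn
  gear 2: T2=18, direction=positive, advance = 92 mod 18 = 2 teeth = 2/18 turn
Gear 2: 92 mod 18 = 2
Fraction = 2 / 18 = 1/9 (gcd(2,18)=2) = 1/9

Answer: 1/9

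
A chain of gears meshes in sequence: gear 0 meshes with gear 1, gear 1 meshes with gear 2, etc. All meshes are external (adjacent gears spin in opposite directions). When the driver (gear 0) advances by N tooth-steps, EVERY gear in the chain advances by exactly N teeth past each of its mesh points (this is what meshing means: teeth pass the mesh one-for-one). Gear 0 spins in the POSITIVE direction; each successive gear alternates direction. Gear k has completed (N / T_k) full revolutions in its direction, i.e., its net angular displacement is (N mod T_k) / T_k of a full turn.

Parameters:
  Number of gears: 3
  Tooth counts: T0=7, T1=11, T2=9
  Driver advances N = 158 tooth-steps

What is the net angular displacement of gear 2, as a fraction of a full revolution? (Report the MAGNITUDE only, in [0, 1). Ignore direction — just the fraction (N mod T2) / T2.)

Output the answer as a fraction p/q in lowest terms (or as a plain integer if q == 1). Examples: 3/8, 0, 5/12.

Chain of 3 gears, tooth counts: [7, 11, 9]
  gear 0: T0=7, direction=positive, advance = 158 mod 7 = 4 teeth = 4/7 turn
  gear 1: T1=11, direction=negative, advance = 158 mod 11 = 4 teeth = 4/11 turn
  gear 2: T2=9, direction=positive, advance = 158 mod 9 = 5 teeth = 5/9 turn
Gear 2: 158 mod 9 = 5
Fraction = 5 / 9 = 5/9 (gcd(5,9)=1) = 5/9

Answer: 5/9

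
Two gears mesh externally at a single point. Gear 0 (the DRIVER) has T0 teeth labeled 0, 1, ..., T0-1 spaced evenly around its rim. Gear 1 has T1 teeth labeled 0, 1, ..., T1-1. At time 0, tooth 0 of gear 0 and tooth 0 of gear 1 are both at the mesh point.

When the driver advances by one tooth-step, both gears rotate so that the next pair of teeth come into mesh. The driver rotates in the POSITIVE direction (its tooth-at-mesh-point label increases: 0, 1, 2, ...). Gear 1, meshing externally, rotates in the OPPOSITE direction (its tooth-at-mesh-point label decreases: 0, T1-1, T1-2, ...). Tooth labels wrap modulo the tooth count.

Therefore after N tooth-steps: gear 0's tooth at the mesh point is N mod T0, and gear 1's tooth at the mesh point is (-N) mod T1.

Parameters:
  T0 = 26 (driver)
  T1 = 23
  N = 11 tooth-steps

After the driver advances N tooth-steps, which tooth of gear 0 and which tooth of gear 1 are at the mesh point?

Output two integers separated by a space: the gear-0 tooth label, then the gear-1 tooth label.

Answer: 11 12

Derivation:
Gear 0 (driver, T0=26): tooth at mesh = N mod T0
  11 = 0 * 26 + 11, so 11 mod 26 = 11
  gear 0 tooth = 11
Gear 1 (driven, T1=23): tooth at mesh = (-N) mod T1
  11 = 0 * 23 + 11, so 11 mod 23 = 11
  (-11) mod 23 = (-11) mod 23 = 23 - 11 = 12
Mesh after 11 steps: gear-0 tooth 11 meets gear-1 tooth 12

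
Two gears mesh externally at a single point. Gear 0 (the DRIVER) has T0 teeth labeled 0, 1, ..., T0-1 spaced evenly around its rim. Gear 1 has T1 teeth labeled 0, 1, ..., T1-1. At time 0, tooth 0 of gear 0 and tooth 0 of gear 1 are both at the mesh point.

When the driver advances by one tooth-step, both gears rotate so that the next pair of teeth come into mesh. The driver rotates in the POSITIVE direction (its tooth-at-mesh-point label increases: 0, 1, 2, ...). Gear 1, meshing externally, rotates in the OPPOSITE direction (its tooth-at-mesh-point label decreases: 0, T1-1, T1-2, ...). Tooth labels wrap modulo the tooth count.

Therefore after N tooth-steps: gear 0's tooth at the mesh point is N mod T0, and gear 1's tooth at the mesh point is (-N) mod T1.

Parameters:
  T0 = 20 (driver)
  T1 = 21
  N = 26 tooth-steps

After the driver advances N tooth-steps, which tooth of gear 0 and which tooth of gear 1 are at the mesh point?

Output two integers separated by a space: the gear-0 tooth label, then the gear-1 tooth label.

Answer: 6 16

Derivation:
Gear 0 (driver, T0=20): tooth at mesh = N mod T0
  26 = 1 * 20 + 6, so 26 mod 20 = 6
  gear 0 tooth = 6
Gear 1 (driven, T1=21): tooth at mesh = (-N) mod T1
  26 = 1 * 21 + 5, so 26 mod 21 = 5
  (-26) mod 21 = (-5) mod 21 = 21 - 5 = 16
Mesh after 26 steps: gear-0 tooth 6 meets gear-1 tooth 16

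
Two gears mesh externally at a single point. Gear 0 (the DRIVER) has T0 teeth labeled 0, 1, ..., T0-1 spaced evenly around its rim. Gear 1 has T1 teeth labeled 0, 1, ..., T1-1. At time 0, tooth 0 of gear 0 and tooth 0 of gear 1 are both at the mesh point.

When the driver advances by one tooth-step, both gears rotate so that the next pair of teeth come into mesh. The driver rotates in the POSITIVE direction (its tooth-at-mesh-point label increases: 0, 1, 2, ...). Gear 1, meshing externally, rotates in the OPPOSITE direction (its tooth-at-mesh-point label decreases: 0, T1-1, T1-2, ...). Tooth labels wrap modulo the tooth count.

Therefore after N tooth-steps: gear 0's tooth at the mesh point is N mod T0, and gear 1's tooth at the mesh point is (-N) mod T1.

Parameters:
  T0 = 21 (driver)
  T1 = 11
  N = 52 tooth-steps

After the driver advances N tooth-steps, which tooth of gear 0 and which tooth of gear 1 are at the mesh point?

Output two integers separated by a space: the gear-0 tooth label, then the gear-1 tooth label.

Gear 0 (driver, T0=21): tooth at mesh = N mod T0
  52 = 2 * 21 + 10, so 52 mod 21 = 10
  gear 0 tooth = 10
Gear 1 (driven, T1=11): tooth at mesh = (-N) mod T1
  52 = 4 * 11 + 8, so 52 mod 11 = 8
  (-52) mod 11 = (-8) mod 11 = 11 - 8 = 3
Mesh after 52 steps: gear-0 tooth 10 meets gear-1 tooth 3

Answer: 10 3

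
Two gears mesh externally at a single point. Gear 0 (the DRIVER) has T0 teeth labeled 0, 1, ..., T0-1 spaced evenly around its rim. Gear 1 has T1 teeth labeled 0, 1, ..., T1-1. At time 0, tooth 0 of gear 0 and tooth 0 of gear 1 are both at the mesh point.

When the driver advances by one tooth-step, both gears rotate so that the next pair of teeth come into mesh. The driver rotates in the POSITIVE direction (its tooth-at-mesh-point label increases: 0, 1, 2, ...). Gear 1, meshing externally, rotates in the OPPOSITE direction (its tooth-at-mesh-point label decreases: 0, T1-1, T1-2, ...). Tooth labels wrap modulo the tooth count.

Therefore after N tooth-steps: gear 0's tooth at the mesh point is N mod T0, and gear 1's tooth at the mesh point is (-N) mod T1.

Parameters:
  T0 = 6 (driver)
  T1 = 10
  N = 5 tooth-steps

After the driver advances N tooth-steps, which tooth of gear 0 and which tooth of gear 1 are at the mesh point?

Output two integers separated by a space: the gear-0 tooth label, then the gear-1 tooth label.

Answer: 5 5

Derivation:
Gear 0 (driver, T0=6): tooth at mesh = N mod T0
  5 = 0 * 6 + 5, so 5 mod 6 = 5
  gear 0 tooth = 5
Gear 1 (driven, T1=10): tooth at mesh = (-N) mod T1
  5 = 0 * 10 + 5, so 5 mod 10 = 5
  (-5) mod 10 = (-5) mod 10 = 10 - 5 = 5
Mesh after 5 steps: gear-0 tooth 5 meets gear-1 tooth 5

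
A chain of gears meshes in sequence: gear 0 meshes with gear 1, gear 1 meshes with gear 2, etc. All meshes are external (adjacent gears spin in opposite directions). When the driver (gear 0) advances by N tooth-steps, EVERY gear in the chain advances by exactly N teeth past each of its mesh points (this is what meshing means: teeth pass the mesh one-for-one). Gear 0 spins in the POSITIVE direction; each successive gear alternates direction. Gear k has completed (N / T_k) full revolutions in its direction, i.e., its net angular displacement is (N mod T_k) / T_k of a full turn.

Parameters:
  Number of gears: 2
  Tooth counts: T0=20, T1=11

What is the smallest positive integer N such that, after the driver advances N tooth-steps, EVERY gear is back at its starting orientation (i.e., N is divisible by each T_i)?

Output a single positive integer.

Answer: 220

Derivation:
Gear k returns to start when N is a multiple of T_k.
All gears at start simultaneously when N is a common multiple of [20, 11]; the smallest such N is lcm(20, 11).
Start: lcm = T0 = 20
Fold in T1=11: gcd(20, 11) = 1; lcm(20, 11) = 20 * 11 / 1 = 220 / 1 = 220
Full cycle length = 220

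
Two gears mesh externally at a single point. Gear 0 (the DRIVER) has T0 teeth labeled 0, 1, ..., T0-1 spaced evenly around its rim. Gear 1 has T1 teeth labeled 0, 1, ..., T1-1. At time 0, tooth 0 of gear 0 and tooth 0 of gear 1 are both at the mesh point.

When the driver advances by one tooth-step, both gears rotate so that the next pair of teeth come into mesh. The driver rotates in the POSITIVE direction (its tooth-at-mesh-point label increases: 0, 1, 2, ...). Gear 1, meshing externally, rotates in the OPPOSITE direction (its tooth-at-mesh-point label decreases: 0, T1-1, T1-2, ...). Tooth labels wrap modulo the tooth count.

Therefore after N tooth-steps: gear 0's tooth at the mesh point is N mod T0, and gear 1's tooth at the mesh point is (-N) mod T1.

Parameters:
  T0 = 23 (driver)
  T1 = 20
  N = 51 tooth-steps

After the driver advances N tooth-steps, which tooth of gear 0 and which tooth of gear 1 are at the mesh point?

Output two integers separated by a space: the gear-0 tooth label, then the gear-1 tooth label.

Gear 0 (driver, T0=23): tooth at mesh = N mod T0
  51 = 2 * 23 + 5, so 51 mod 23 = 5
  gear 0 tooth = 5
Gear 1 (driven, T1=20): tooth at mesh = (-N) mod T1
  51 = 2 * 20 + 11, so 51 mod 20 = 11
  (-51) mod 20 = (-11) mod 20 = 20 - 11 = 9
Mesh after 51 steps: gear-0 tooth 5 meets gear-1 tooth 9

Answer: 5 9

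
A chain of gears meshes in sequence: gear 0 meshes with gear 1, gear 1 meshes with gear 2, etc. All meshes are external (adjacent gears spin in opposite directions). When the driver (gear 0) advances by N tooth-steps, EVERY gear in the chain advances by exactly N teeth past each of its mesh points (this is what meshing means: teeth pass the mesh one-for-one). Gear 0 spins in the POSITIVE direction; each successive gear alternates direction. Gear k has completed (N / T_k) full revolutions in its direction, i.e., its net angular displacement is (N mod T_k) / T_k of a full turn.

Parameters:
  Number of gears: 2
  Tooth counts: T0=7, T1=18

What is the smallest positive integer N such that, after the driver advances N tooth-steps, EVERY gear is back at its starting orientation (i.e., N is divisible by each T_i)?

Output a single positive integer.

Answer: 126

Derivation:
Gear k returns to start when N is a multiple of T_k.
All gears at start simultaneously when N is a common multiple of [7, 18]; the smallest such N is lcm(7, 18).
Start: lcm = T0 = 7
Fold in T1=18: gcd(7, 18) = 1; lcm(7, 18) = 7 * 18 / 1 = 126 / 1 = 126
Full cycle length = 126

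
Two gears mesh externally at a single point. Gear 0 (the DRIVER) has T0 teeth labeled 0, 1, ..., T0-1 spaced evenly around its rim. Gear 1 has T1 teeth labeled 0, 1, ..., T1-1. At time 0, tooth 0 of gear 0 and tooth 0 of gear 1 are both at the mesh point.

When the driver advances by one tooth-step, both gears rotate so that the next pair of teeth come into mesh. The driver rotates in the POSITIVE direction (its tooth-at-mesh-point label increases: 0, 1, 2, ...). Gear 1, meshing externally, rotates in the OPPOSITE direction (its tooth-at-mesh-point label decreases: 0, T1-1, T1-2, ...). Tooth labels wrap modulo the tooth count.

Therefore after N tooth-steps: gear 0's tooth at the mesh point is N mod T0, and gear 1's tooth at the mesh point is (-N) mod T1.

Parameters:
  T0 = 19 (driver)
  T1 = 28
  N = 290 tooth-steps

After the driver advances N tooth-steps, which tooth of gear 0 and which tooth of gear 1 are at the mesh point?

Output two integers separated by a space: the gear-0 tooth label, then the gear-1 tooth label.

Answer: 5 18

Derivation:
Gear 0 (driver, T0=19): tooth at mesh = N mod T0
  290 = 15 * 19 + 5, so 290 mod 19 = 5
  gear 0 tooth = 5
Gear 1 (driven, T1=28): tooth at mesh = (-N) mod T1
  290 = 10 * 28 + 10, so 290 mod 28 = 10
  (-290) mod 28 = (-10) mod 28 = 28 - 10 = 18
Mesh after 290 steps: gear-0 tooth 5 meets gear-1 tooth 18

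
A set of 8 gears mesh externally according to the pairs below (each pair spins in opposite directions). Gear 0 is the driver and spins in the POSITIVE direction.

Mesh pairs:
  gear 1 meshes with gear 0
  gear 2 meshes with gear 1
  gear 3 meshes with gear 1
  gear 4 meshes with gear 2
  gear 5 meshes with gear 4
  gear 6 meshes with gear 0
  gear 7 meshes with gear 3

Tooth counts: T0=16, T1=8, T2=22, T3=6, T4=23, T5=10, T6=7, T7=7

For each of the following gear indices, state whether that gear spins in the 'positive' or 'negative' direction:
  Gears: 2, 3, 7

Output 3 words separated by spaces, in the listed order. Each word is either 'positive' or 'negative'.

Answer: positive positive negative

Derivation:
Gear 0 (driver): positive (depth 0)
  gear 1: meshes with gear 0 -> depth 1 -> negative (opposite of gear 0)
  gear 2: meshes with gear 1 -> depth 2 -> positive (opposite of gear 1)
  gear 3: meshes with gear 1 -> depth 2 -> positive (opposite of gear 1)
  gear 4: meshes with gear 2 -> depth 3 -> negative (opposite of gear 2)
  gear 5: meshes with gear 4 -> depth 4 -> positive (opposite of gear 4)
  gear 6: meshes with gear 0 -> depth 1 -> negative (opposite of gear 0)
  gear 7: meshes with gear 3 -> depth 3 -> negative (opposite of gear 3)
Queried indices 2, 3, 7 -> positive, positive, negative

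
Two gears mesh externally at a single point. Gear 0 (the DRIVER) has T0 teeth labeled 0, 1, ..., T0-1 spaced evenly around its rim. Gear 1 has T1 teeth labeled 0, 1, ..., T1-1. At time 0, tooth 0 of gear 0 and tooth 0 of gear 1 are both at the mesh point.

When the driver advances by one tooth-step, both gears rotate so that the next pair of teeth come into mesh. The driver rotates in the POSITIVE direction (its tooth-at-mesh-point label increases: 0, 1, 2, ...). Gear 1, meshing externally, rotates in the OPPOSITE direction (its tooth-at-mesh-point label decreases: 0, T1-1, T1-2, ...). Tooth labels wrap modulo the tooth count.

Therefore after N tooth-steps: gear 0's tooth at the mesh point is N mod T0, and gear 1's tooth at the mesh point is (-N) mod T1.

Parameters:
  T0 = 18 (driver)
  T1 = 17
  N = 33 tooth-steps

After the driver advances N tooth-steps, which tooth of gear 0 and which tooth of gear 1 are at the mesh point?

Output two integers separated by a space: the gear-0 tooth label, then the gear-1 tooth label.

Answer: 15 1

Derivation:
Gear 0 (driver, T0=18): tooth at mesh = N mod T0
  33 = 1 * 18 + 15, so 33 mod 18 = 15
  gear 0 tooth = 15
Gear 1 (driven, T1=17): tooth at mesh = (-N) mod T1
  33 = 1 * 17 + 16, so 33 mod 17 = 16
  (-33) mod 17 = (-16) mod 17 = 17 - 16 = 1
Mesh after 33 steps: gear-0 tooth 15 meets gear-1 tooth 1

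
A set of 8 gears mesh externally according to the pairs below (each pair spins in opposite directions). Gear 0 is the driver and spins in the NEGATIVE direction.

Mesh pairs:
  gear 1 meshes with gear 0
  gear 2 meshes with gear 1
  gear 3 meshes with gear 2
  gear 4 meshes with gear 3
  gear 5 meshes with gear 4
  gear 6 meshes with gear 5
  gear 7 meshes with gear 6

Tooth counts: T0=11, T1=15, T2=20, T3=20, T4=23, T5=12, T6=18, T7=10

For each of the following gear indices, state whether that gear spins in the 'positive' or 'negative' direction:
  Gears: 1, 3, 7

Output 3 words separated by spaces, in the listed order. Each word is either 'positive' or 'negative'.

Gear 0 (driver): negative (depth 0)
  gear 1: meshes with gear 0 -> depth 1 -> positive (opposite of gear 0)
  gear 2: meshes with gear 1 -> depth 2 -> negative (opposite of gear 1)
  gear 3: meshes with gear 2 -> depth 3 -> positive (opposite of gear 2)
  gear 4: meshes with gear 3 -> depth 4 -> negative (opposite of gear 3)
  gear 5: meshes with gear 4 -> depth 5 -> positive (opposite of gear 4)
  gear 6: meshes with gear 5 -> depth 6 -> negative (opposite of gear 5)
  gear 7: meshes with gear 6 -> depth 7 -> positive (opposite of gear 6)
Queried indices 1, 3, 7 -> positive, positive, positive

Answer: positive positive positive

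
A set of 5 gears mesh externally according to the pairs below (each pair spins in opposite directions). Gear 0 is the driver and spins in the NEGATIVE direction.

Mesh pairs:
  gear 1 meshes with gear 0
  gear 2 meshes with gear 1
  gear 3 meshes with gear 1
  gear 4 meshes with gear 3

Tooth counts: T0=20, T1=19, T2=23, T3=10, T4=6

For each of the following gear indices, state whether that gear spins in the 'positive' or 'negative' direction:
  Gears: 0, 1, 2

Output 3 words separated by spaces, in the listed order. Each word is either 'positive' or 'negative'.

Answer: negative positive negative

Derivation:
Gear 0 (driver): negative (depth 0)
  gear 1: meshes with gear 0 -> depth 1 -> positive (opposite of gear 0)
  gear 2: meshes with gear 1 -> depth 2 -> negative (opposite of gear 1)
  gear 3: meshes with gear 1 -> depth 2 -> negative (opposite of gear 1)
  gear 4: meshes with gear 3 -> depth 3 -> positive (opposite of gear 3)
Queried indices 0, 1, 2 -> negative, positive, negative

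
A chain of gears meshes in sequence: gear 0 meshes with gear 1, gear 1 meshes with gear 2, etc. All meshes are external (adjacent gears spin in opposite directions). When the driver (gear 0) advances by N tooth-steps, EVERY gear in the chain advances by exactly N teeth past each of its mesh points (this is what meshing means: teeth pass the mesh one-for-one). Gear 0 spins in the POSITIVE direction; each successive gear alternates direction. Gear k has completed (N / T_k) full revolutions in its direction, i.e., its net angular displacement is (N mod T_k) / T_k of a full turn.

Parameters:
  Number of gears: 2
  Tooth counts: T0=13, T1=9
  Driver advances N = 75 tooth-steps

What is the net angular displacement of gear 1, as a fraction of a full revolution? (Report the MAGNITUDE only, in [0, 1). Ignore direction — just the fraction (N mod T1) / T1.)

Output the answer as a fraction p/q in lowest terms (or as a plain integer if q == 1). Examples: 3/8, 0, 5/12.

Chain of 2 gears, tooth counts: [13, 9]
  gear 0: T0=13, direction=positive, advance = 75 mod 13 = 10 teeth = 10/13 turn
  gear 1: T1=9, direction=negative, advance = 75 mod 9 = 3 teeth = 3/9 turn
Gear 1: 75 mod 9 = 3
Fraction = 3 / 9 = 1/3 (gcd(3,9)=3) = 1/3

Answer: 1/3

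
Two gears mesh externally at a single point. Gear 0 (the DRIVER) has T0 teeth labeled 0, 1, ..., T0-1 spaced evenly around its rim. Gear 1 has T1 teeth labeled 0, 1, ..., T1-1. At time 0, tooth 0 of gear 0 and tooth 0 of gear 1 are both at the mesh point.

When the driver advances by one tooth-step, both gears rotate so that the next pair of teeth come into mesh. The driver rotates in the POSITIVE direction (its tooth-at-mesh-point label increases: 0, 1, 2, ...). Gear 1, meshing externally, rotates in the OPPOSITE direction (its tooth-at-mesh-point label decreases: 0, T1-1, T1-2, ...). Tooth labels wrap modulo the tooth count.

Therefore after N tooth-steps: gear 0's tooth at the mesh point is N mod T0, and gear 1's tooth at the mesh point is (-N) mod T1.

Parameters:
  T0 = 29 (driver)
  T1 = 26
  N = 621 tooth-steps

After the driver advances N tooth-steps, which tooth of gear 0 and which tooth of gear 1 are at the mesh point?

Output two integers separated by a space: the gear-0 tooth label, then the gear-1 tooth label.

Gear 0 (driver, T0=29): tooth at mesh = N mod T0
  621 = 21 * 29 + 12, so 621 mod 29 = 12
  gear 0 tooth = 12
Gear 1 (driven, T1=26): tooth at mesh = (-N) mod T1
  621 = 23 * 26 + 23, so 621 mod 26 = 23
  (-621) mod 26 = (-23) mod 26 = 26 - 23 = 3
Mesh after 621 steps: gear-0 tooth 12 meets gear-1 tooth 3

Answer: 12 3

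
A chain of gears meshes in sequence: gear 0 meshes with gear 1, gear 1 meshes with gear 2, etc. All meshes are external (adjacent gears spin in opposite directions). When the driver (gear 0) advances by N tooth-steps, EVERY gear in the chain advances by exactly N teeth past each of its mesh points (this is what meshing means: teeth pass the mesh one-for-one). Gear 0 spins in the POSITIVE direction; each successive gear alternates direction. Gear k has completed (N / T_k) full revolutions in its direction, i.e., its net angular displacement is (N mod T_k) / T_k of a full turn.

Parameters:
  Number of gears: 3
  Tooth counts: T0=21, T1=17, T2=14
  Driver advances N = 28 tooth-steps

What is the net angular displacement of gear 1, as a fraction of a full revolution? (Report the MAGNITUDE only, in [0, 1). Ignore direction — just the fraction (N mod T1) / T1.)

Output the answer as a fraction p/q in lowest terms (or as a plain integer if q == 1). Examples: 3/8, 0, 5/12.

Chain of 3 gears, tooth counts: [21, 17, 14]
  gear 0: T0=21, direction=positive, advance = 28 mod 21 = 7 teeth = 7/21 turn
  gear 1: T1=17, direction=negative, advance = 28 mod 17 = 11 teeth = 11/17 turn
  gear 2: T2=14, direction=positive, advance = 28 mod 14 = 0 teeth = 0/14 turn
Gear 1: 28 mod 17 = 11
Fraction = 11 / 17 = 11/17 (gcd(11,17)=1) = 11/17

Answer: 11/17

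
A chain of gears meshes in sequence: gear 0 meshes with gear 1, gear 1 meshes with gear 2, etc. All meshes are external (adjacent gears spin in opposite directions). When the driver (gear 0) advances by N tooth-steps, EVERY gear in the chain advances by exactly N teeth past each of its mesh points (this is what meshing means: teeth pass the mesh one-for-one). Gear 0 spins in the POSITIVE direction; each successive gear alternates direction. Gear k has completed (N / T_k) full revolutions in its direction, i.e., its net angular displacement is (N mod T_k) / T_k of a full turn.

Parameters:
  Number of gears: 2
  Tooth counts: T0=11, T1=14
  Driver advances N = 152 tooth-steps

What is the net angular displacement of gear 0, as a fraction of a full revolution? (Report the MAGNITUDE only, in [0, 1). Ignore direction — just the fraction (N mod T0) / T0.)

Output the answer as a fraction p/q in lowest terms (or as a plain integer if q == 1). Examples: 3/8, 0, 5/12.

Chain of 2 gears, tooth counts: [11, 14]
  gear 0: T0=11, direction=positive, advance = 152 mod 11 = 9 teeth = 9/11 turn
  gear 1: T1=14, direction=negative, advance = 152 mod 14 = 12 teeth = 12/14 turn
Gear 0: 152 mod 11 = 9
Fraction = 9 / 11 = 9/11 (gcd(9,11)=1) = 9/11

Answer: 9/11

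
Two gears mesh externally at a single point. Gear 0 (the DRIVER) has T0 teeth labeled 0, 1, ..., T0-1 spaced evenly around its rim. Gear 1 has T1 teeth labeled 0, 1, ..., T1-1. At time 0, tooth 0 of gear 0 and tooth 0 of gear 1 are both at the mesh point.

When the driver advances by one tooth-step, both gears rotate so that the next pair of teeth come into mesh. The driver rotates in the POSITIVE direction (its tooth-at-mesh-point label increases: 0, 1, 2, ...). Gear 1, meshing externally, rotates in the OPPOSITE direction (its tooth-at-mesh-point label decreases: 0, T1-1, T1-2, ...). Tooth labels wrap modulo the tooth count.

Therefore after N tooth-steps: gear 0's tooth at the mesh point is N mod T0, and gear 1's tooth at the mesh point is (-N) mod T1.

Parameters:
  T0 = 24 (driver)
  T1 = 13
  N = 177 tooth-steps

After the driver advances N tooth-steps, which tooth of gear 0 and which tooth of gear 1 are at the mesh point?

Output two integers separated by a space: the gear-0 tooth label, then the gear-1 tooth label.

Answer: 9 5

Derivation:
Gear 0 (driver, T0=24): tooth at mesh = N mod T0
  177 = 7 * 24 + 9, so 177 mod 24 = 9
  gear 0 tooth = 9
Gear 1 (driven, T1=13): tooth at mesh = (-N) mod T1
  177 = 13 * 13 + 8, so 177 mod 13 = 8
  (-177) mod 13 = (-8) mod 13 = 13 - 8 = 5
Mesh after 177 steps: gear-0 tooth 9 meets gear-1 tooth 5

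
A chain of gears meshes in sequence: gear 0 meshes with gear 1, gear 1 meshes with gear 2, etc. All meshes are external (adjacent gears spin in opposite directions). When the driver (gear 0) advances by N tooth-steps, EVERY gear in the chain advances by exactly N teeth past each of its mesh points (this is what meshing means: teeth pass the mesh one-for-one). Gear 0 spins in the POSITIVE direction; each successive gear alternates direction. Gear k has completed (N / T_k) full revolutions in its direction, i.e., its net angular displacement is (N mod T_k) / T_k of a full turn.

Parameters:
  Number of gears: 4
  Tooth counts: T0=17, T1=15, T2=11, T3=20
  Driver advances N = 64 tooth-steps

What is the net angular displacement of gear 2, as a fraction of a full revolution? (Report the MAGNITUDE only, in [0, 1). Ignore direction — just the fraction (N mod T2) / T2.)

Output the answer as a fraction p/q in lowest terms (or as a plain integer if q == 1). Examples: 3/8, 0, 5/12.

Answer: 9/11

Derivation:
Chain of 4 gears, tooth counts: [17, 15, 11, 20]
  gear 0: T0=17, direction=positive, advance = 64 mod 17 = 13 teeth = 13/17 turn
  gear 1: T1=15, direction=negative, advance = 64 mod 15 = 4 teeth = 4/15 turn
  gear 2: T2=11, direction=positive, advance = 64 mod 11 = 9 teeth = 9/11 turn
  gear 3: T3=20, direction=negative, advance = 64 mod 20 = 4 teeth = 4/20 turn
Gear 2: 64 mod 11 = 9
Fraction = 9 / 11 = 9/11 (gcd(9,11)=1) = 9/11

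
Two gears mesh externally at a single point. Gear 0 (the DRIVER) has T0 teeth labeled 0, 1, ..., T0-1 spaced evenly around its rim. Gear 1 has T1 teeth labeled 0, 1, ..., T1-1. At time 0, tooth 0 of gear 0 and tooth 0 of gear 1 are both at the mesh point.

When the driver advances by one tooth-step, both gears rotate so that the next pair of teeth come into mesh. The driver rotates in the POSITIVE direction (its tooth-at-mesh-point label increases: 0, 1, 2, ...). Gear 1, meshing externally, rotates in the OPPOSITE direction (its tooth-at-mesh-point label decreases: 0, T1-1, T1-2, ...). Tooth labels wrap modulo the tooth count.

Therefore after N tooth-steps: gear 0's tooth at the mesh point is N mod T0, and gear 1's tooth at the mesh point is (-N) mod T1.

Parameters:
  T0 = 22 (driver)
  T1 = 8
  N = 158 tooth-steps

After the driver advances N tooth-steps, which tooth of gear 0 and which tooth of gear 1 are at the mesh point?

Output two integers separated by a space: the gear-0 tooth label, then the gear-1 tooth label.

Answer: 4 2

Derivation:
Gear 0 (driver, T0=22): tooth at mesh = N mod T0
  158 = 7 * 22 + 4, so 158 mod 22 = 4
  gear 0 tooth = 4
Gear 1 (driven, T1=8): tooth at mesh = (-N) mod T1
  158 = 19 * 8 + 6, so 158 mod 8 = 6
  (-158) mod 8 = (-6) mod 8 = 8 - 6 = 2
Mesh after 158 steps: gear-0 tooth 4 meets gear-1 tooth 2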